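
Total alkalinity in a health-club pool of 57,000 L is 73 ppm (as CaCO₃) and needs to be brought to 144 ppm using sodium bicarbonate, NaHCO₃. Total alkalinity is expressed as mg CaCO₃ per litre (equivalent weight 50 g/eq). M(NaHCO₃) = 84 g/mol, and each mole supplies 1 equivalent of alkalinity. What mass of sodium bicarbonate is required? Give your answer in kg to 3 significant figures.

Alkalinity to add: (144 − 73) = 71 mg/L as CaCO₃ × 57,000 L = 4047 g as CaCO₃.
Equivalents: 4047 g ÷ 50 g/eq = 80.94 eq.
NaHCO₃ supplies 1 eq per mole → 80.94 mol.
Mass: 80.94 mol × 84 g/mol = 6799 g.

6.80 kg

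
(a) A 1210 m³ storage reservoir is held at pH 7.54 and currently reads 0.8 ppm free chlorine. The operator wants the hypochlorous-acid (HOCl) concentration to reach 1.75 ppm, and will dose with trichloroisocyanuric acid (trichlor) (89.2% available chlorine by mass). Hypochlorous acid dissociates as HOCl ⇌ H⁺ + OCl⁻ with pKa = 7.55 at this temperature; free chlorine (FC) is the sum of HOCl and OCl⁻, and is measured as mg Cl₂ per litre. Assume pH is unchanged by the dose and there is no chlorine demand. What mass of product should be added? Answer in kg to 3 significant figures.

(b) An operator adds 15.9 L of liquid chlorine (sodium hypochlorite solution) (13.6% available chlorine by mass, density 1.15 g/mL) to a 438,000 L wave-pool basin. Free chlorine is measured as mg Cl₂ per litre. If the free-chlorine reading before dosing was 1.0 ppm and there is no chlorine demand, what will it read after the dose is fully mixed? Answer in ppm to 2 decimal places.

(a) Volume: 1210 m³ = 1,210,000 L.
(a) [OCl⁻]/[HOCl] = 10^(pH − pKa) = 10^(7.54 − 7.55) = 0.9772; fraction as HOCl = 1/(1 + 0.9772) = 0.5058.
(a) Free chlorine required for 1.75 ppm HOCl: 1.75 / 0.5058 = 3.46 ppm.
(a) FC to add: 3.46 − 0.8 = 2.66 mg/L as Cl₂.
(a) Cl₂ equivalent: 2.66 mg/L × 1,210,000 L = 3219 g.
(a) Product at 89.2% available Cl: 3219 / 0.892 = 3609 g.

(b) Mass of solution: 15.9 L × 1000 mL/L × 1.15 g/mL = 18,280 g.
(b) Available chlorine delivered: 18,280 g × 0.136 = 2487 g as Cl₂.
(b) Concentration rise: 2487 g / 438,000 L = 5.678 mg/L = 5.68 ppm.
(b) Final FC: 1.0 + 5.68 = 6.68 ppm.

(a) 3.61 kg; (b) 6.68 ppm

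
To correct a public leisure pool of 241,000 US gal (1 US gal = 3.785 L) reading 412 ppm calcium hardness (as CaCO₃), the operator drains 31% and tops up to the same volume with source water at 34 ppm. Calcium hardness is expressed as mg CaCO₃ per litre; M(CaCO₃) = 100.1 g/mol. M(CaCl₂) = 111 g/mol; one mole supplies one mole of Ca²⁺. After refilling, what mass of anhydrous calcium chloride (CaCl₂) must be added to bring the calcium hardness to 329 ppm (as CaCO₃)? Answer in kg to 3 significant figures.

Volume: 241,000 US gal × 3.785 L/gal = 912,185 L.
After draining 31% and refilling: 412 × 0.69 + 34 × 0.31 = 294.82 ppm.
Deficit to target: 329 − 294.82 = 34.18 mg/L.
As CaCO₃: 34.18 mg/L × 912,185 L = 31,180 g; ÷ 100.1 = 311.5 mol Ca²⁺.
Mass: 311.5 × 111 = 34,570 g.

34.6 kg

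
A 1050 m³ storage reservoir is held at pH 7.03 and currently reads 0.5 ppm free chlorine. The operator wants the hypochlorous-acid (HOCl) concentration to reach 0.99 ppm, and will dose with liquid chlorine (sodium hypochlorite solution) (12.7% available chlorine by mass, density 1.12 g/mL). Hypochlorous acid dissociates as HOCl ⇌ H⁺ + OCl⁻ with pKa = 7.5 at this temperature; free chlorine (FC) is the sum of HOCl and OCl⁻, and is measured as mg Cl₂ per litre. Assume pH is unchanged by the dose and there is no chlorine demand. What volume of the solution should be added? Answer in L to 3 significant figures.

6.09 L

Volume: 1050 m³ = 1,050,000 L.
[OCl⁻]/[HOCl] = 10^(pH − pKa) = 10^(7.03 − 7.5) = 0.3388; fraction as HOCl = 1/(1 + 0.3388) = 0.7469.
Free chlorine required for 0.99 ppm HOCl: 0.99 / 0.7469 = 1.325 ppm.
FC to add: 1.325 − 0.5 = 0.8255 mg/L as Cl₂.
Cl₂ equivalent: 0.8255 mg/L × 1,050,000 L = 866.7 g.
Product at 12.7% available Cl: 866.7 / 0.127 = 6825 g.
Volume: 6825 g ÷ 1.12 g/mL = 6093 mL.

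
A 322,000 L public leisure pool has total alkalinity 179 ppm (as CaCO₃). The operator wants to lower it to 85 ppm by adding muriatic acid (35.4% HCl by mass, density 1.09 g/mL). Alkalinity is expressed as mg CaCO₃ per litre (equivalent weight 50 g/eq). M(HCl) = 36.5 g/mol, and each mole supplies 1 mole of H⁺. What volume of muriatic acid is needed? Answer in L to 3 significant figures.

57.3 L

Alkalinity to neutralize: (179 − 85) = 94 mg/L as CaCO₃ × 322,000 L = 30,270 g as CaCO₃.
Equivalents of H⁺ required: 30,270 ÷ 50 g/eq = 605.4 eq = 605.4 mol HCl.
Mass of HCl: 605.4 × 36.5 = 22,100 g.
Mass of 35.4% solution: 22,100 / 0.354 = 62,420 g.
Volume: 62,420 g ÷ 1.09 g/mL = 57,260 mL.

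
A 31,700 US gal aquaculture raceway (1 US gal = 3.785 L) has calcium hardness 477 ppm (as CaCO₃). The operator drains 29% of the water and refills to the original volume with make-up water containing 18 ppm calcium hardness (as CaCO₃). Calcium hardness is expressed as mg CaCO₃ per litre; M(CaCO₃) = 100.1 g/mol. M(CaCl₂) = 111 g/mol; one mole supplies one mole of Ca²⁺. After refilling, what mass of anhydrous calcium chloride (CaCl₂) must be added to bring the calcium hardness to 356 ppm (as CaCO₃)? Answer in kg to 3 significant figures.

Volume: 31,700 US gal × 3.785 L/gal = 119,984 L.
After draining 29% and refilling: 477 × 0.71 + 18 × 0.29 = 343.89 ppm.
Deficit to target: 356 − 343.89 = 12.11 mg/L.
As CaCO₃: 12.11 mg/L × 119,984 L = 1453 g; ÷ 100.1 = 14.52 mol Ca²⁺.
Mass: 14.52 × 111 = 1611 g.

1.61 kg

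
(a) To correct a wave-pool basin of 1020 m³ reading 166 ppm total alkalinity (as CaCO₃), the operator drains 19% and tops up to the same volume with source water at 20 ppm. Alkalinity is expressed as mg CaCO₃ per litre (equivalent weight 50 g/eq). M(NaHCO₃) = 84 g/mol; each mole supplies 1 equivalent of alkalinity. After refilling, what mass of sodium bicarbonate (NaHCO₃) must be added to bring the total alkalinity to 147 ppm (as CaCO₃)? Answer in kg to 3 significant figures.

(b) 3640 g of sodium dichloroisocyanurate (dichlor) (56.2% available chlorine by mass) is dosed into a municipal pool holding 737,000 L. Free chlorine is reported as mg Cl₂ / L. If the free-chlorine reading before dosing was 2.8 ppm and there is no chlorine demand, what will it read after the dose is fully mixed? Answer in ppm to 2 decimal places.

(a) Volume: 1020 m³ = 1,020,000 L.
(a) After draining 19% and refilling: 166 × 0.81 + 20 × 0.19 = 138.26 ppm.
(a) Deficit to target: 147 − 138.26 = 8.74 mg/L.
(a) As CaCO₃: 8.74 mg/L × 1,020,000 L = 8915 g; ÷ 50 g/eq ÷ 1 = 178.3 mol NaHCO₃.
(a) Mass: 178.3 × 84 = 14,980 g.

(b) Available chlorine delivered: 3640 g × 0.562 = 2046 g as Cl₂.
(b) Concentration rise: 2046 g / 737,000 L = 2.776 mg/L = 2.78 ppm.
(b) Final FC: 2.8 + 2.78 = 5.58 ppm.

(a) 15.0 kg; (b) 5.58 ppm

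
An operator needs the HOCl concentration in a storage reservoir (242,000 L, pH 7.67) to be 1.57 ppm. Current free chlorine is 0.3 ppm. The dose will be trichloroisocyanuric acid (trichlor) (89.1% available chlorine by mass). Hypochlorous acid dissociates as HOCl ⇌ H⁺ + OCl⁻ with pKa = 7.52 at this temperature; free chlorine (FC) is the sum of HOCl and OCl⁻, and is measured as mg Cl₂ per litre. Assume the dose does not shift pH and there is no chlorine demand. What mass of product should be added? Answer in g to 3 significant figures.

947 g

[OCl⁻]/[HOCl] = 10^(pH − pKa) = 10^(7.67 − 7.52) = 1.413; fraction as HOCl = 1/(1 + 1.413) = 0.4145.
Free chlorine required for 1.57 ppm HOCl: 1.57 / 0.4145 = 3.788 ppm.
FC to add: 3.788 − 0.3 = 3.488 mg/L as Cl₂.
Cl₂ equivalent: 3.488 mg/L × 242,000 L = 844 g.
Product at 89.1% available Cl: 844 / 0.891 = 947.3 g.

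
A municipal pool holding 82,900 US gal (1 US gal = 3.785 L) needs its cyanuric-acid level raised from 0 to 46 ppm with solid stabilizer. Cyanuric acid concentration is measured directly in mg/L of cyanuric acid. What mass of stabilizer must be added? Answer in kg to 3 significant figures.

Volume: 82,900 US gal × 3.785 L/gal = 313,776 L.
CYA to add: (46 − 0) = 46 mg/L × 313,776 L = 14,430 g cyanuric acid.

14.4 kg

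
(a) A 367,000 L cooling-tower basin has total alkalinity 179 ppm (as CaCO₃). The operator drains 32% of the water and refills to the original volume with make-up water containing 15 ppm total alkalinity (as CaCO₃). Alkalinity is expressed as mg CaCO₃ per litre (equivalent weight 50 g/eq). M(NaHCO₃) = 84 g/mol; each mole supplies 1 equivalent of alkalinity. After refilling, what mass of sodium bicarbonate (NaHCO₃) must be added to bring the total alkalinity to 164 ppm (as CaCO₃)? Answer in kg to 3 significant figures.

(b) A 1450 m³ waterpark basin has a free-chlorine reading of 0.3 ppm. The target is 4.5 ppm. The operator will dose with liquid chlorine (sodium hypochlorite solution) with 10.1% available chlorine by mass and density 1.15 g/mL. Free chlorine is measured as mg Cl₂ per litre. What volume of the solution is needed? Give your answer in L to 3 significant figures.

(a) 23.1 kg; (b) 52.4 L

(a) After draining 32% and refilling: 179 × 0.68 + 15 × 0.32 = 126.52 ppm.
(a) Deficit to target: 164 − 126.52 = 37.48 mg/L.
(a) As CaCO₃: 37.48 mg/L × 367,000 L = 13,760 g; ÷ 50 g/eq ÷ 1 = 275.1 mol NaHCO₃.
(a) Mass: 275.1 × 84 = 23,110 g.

(b) Volume: 1450 m³ = 1,450,000 L.
(b) Chlorine deficit: 4.5 − 0.3 = 4.2 ppm = 4.2 mg/L as Cl₂.
(b) Cl₂ equivalent needed: 4.2 mg/L × 1,450,000 L = 6,090,000 mg = 6090 g.
(b) Product at 10.1% available chlorine: 6090 / 0.101 = 60,300 g.
(b) Volume at density 1.15 g/mL: 60,300 g ÷ 1.15 g/mL = 52,430 mL.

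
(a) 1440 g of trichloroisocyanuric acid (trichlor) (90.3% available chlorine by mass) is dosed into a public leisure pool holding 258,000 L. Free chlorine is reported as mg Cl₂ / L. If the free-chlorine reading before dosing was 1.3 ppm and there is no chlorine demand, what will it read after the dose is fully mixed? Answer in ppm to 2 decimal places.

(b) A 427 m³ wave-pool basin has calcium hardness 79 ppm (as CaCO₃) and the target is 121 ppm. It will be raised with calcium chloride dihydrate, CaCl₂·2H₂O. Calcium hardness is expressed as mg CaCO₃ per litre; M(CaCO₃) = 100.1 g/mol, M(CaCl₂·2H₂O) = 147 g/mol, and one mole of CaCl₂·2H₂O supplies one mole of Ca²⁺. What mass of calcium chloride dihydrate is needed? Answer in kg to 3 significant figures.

(a) 6.34 ppm; (b) 26.3 kg

(a) Available chlorine delivered: 1440 g × 0.903 = 1300 g as Cl₂.
(a) Concentration rise: 1300 g / 258,000 L = 5.04 mg/L = 5.04 ppm.
(a) Final FC: 1.3 + 5.04 = 6.34 ppm.

(b) Volume: 427 m³ = 427,000 L.
(b) Hardness to add: (121 − 79) = 42 mg/L as CaCO₃ × 427,000 L = 17,930 g as CaCO₃.
(b) Moles of Ca²⁺ (1 mol Ca²⁺ ≡ 1 mol CaCO₃): 17,930 / 100.1 g/mol = 179.2 mol.
(b) Mass of CaCl₂·2H₂O: 179.2 × 147 = 26,340 g.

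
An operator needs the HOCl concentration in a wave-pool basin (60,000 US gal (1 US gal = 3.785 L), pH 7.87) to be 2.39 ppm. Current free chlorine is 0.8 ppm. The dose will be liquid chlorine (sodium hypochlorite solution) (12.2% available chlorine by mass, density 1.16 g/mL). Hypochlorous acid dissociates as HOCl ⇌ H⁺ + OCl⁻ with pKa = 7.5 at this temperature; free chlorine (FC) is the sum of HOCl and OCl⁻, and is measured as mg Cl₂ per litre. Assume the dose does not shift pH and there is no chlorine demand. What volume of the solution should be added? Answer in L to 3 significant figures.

Volume: 60,000 US gal × 3.785 L/gal = 227,100 L.
[OCl⁻]/[HOCl] = 10^(pH − pKa) = 10^(7.87 − 7.5) = 2.344; fraction as HOCl = 1/(1 + 2.344) = 0.299.
Free chlorine required for 2.39 ppm HOCl: 2.39 / 0.299 = 7.993 ppm.
FC to add: 7.993 − 0.8 = 7.193 mg/L as Cl₂.
Cl₂ equivalent: 7.193 mg/L × 227,100 L = 1633 g.
Product at 12.2% available Cl: 1633 / 0.122 = 13,390 g.
Volume: 13,390 g ÷ 1.16 g/mL = 11,540 mL.

11.5 L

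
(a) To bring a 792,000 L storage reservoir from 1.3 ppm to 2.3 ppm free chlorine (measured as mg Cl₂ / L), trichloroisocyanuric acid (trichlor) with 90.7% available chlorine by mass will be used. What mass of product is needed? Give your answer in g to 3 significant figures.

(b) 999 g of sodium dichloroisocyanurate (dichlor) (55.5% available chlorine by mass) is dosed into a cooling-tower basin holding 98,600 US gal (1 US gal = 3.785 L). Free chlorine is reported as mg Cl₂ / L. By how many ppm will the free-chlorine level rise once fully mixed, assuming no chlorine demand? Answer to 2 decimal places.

(a) 873 g; (b) 1.49 ppm

(a) Chlorine deficit: 2.3 − 1.3 = 1 ppm = 1 mg/L as Cl₂.
(a) Cl₂ equivalent needed: 1 mg/L × 792,000 L = 792,000 mg = 792 g.
(a) Product at 90.7% available chlorine: 792 / 0.907 = 873.2 g.

(b) Volume: 98,600 US gal × 3.785 L/gal = 373,201 L.
(b) Available chlorine delivered: 999 g × 0.555 = 554.4 g as Cl₂.
(b) Concentration rise: 554.4 g / 373,201 L = 1.486 mg/L = 1.49 ppm.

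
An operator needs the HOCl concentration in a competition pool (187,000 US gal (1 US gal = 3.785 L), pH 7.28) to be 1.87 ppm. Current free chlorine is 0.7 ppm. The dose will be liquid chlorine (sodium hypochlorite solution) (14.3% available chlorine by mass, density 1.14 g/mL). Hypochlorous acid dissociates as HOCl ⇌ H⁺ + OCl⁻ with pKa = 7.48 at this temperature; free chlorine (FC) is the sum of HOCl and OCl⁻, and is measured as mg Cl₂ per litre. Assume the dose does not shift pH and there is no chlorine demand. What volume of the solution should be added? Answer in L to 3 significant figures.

10.2 L

Volume: 187,000 US gal × 3.785 L/gal = 707,795 L.
[OCl⁻]/[HOCl] = 10^(pH − pKa) = 10^(7.28 − 7.48) = 0.631; fraction as HOCl = 1/(1 + 0.631) = 0.6131.
Free chlorine required for 1.87 ppm HOCl: 1.87 / 0.6131 = 3.05 ppm.
FC to add: 3.05 − 0.7 = 2.35 mg/L as Cl₂.
Cl₂ equivalent: 2.35 mg/L × 707,795 L = 1663 g.
Product at 14.3% available Cl: 1663 / 0.143 = 11,630 g.
Volume: 11,630 g ÷ 1.14 g/mL = 10,200 mL.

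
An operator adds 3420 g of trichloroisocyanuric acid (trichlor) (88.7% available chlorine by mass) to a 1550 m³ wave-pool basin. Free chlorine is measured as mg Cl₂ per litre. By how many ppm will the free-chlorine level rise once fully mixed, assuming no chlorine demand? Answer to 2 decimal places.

1.96 ppm

Volume: 1550 m³ = 1,550,000 L.
Available chlorine delivered: 3420 g × 0.887 = 3034 g as Cl₂.
Concentration rise: 3034 g / 1,550,000 L = 1.957 mg/L = 1.96 ppm.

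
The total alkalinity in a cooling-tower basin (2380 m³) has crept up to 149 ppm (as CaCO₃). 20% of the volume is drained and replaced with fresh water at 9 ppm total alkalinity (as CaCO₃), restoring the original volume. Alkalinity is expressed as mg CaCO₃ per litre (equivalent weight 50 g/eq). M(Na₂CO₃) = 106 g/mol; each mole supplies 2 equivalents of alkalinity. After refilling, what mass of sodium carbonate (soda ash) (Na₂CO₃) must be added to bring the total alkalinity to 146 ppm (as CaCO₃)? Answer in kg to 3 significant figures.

Volume: 2380 m³ = 2,380,000 L.
After draining 20% and refilling: 149 × 0.80 + 9 × 0.20 = 121 ppm.
Deficit to target: 146 − 121 = 25 mg/L.
As CaCO₃: 25 mg/L × 2,380,000 L = 59,500 g; ÷ 50 g/eq ÷ 2 = 595 mol Na₂CO₃.
Mass: 595 × 106 = 63,070 g.

63.1 kg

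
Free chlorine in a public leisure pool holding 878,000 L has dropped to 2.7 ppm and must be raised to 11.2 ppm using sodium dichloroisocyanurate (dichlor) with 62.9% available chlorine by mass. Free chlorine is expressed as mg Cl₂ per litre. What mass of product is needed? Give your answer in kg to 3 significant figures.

Chlorine deficit: 11.2 − 2.7 = 8.5 ppm = 8.5 mg/L as Cl₂.
Cl₂ equivalent needed: 8.5 mg/L × 878,000 L = 7,463,000 mg = 7463 g.
Product at 62.9% available chlorine: 7463 / 0.629 = 11,860 g.

11.9 kg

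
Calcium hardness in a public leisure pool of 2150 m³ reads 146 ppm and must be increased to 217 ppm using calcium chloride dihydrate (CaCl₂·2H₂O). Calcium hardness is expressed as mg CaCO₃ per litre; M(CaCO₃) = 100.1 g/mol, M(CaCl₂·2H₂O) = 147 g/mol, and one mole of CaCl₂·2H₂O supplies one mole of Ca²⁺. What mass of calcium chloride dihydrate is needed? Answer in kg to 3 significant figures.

Volume: 2150 m³ = 2,150,000 L.
Hardness to add: (217 − 146) = 71 mg/L as CaCO₃ × 2,150,000 L = 152,600 g as CaCO₃.
Moles of Ca²⁺ (1 mol Ca²⁺ ≡ 1 mol CaCO₃): 152,600 / 100.1 g/mol = 1525 mol.
Mass of CaCl₂·2H₂O: 1525 × 147 = 224,200 g.

224 kg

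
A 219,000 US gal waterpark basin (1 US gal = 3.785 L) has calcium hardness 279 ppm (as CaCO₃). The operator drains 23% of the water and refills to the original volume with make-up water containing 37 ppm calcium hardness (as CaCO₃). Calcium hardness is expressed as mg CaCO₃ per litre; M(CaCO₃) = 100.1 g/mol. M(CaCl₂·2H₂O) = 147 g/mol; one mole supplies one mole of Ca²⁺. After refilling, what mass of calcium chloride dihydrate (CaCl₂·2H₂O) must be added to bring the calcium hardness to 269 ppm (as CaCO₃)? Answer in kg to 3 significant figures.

55.6 kg

Volume: 219,000 US gal × 3.785 L/gal = 828,915 L.
After draining 23% and refilling: 279 × 0.77 + 37 × 0.23 = 223.34 ppm.
Deficit to target: 269 − 223.34 = 45.66 mg/L.
As CaCO₃: 45.66 mg/L × 828,915 L = 37,850 g; ÷ 100.1 = 378.1 mol Ca²⁺.
Mass: 378.1 × 147 = 55,580 g.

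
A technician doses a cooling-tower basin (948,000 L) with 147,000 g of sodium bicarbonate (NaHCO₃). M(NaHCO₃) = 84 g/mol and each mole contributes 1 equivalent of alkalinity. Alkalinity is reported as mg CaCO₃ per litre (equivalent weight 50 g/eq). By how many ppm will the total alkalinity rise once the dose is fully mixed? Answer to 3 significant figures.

Moles of NaHCO₃: 147,000 g ÷ 84 g/mol = 1750 mol → 1750 eq of alkalinity.
As CaCO₃: 1750 eq × 50 g/eq = 87,500 g.
Rise: 87,500 g / 948,000 L × 1000 = 92.3 mg/L.

92.3 ppm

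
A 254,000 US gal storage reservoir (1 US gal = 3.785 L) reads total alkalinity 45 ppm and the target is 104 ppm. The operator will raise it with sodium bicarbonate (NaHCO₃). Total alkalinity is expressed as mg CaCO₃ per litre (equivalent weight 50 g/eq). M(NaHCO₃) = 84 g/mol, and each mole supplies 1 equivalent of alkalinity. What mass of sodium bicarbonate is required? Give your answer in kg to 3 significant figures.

95.3 kg

Volume: 254,000 US gal × 3.785 L/gal = 961,390 L.
Alkalinity to add: (104 − 45) = 59 mg/L as CaCO₃ × 961,390 L = 56,720 g as CaCO₃.
Equivalents: 56,720 g ÷ 50 g/eq = 1134 eq.
NaHCO₃ supplies 1 eq per mole → 1134 mol.
Mass: 1134 mol × 84 g/mol = 95,290 g.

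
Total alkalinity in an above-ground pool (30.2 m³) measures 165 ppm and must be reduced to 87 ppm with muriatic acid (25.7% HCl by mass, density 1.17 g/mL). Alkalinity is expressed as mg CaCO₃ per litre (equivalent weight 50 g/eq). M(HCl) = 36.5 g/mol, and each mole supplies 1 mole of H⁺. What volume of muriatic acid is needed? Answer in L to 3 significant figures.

5.72 L

Volume: 30.2 m³ = 30,200 L.
Alkalinity to neutralize: (165 − 87) = 78 mg/L as CaCO₃ × 30,200 L = 2356 g as CaCO₃.
Equivalents of H⁺ required: 2356 ÷ 50 g/eq = 47.11 eq = 47.11 mol HCl.
Mass of HCl: 47.11 × 36.5 = 1720 g.
Mass of 25.7% solution: 1720 / 0.257 = 6691 g.
Volume: 6691 g ÷ 1.17 g/mL = 5719 mL.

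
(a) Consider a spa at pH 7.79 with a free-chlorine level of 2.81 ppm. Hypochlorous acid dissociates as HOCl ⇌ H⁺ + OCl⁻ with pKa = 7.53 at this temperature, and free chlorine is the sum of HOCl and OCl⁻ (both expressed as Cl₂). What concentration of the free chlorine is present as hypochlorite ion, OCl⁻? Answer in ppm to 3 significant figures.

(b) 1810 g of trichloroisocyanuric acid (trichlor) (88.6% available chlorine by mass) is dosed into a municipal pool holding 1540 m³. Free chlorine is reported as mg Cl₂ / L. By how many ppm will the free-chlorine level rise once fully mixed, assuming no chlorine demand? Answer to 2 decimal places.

(a) 1.81 ppm; (b) 1.04 ppm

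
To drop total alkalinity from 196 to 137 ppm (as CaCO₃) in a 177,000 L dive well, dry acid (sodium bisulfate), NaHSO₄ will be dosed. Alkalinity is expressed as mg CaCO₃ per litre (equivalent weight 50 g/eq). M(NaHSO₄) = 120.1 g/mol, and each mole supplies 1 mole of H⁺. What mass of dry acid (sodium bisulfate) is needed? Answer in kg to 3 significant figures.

25.1 kg

Alkalinity to neutralize: (196 − 137) = 59 mg/L as CaCO₃ × 177,000 L = 10,440 g as CaCO₃.
Equivalents of H⁺ required: 10,440 ÷ 50 g/eq = 208.9 eq = 208.9 mol NaHSO₄.
Mass of NaHSO₄: 208.9 × 120.1 = 25,080 g.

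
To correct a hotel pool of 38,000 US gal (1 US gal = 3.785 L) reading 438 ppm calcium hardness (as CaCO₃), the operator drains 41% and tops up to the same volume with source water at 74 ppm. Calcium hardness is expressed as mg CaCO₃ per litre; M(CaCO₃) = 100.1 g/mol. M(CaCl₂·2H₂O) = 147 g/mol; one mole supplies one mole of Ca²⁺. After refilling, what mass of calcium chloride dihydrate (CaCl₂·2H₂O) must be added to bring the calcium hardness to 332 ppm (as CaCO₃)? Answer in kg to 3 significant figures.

9.13 kg

Volume: 38,000 US gal × 3.785 L/gal = 143,830 L.
After draining 41% and refilling: 438 × 0.59 + 74 × 0.41 = 288.76 ppm.
Deficit to target: 332 − 288.76 = 43.24 mg/L.
As CaCO₃: 43.24 mg/L × 143,830 L = 6219 g; ÷ 100.1 = 62.13 mol Ca²⁺.
Mass: 62.13 × 147 = 9133 g.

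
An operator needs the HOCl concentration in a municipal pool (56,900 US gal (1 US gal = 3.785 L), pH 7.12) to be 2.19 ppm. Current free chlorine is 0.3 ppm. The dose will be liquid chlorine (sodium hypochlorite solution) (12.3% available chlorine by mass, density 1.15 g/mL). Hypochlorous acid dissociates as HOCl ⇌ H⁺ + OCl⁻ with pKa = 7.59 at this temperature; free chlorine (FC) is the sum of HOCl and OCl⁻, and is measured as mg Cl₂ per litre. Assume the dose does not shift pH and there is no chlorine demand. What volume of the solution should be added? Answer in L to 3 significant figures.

4.01 L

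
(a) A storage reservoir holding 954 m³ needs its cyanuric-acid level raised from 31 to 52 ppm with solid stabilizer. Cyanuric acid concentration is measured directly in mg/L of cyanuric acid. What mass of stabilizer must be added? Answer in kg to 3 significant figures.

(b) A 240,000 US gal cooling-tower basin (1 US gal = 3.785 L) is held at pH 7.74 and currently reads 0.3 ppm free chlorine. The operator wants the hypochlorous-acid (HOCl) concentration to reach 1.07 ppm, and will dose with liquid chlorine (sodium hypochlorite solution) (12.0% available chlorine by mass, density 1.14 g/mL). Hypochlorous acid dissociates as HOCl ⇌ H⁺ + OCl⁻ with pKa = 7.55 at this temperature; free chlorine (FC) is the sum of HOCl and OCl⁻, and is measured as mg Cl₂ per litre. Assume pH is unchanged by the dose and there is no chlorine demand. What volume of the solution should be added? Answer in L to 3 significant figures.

(a) 20.0 kg; (b) 16.1 L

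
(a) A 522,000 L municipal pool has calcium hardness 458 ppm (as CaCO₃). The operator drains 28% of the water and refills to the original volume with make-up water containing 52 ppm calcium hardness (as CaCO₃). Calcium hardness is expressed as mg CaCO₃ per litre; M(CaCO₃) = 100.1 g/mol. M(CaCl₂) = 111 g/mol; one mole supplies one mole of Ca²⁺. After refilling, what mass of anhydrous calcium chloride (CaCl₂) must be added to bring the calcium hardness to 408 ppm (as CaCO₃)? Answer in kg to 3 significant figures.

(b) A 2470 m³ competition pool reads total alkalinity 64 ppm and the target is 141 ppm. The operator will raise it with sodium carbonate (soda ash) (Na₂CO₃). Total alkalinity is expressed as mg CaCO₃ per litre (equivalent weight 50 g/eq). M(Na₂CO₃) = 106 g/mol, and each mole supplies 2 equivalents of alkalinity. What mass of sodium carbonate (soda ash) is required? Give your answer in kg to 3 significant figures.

(a) After draining 28% and refilling: 458 × 0.72 + 52 × 0.28 = 344.32 ppm.
(a) Deficit to target: 408 − 344.32 = 63.68 mg/L.
(a) As CaCO₃: 63.68 mg/L × 522,000 L = 33,240 g; ÷ 100.1 = 332.1 mol Ca²⁺.
(a) Mass: 332.1 × 111 = 36,860 g.

(b) Volume: 2470 m³ = 2,470,000 L.
(b) Alkalinity to add: (141 − 64) = 77 mg/L as CaCO₃ × 2,470,000 L = 190,200 g as CaCO₃.
(b) Equivalents: 190,200 g ÷ 50 g/eq = 3804 eq.
(b) Each mole of Na₂CO₃ supplies 2 eq, so 3804 / 2 = 1902 mol.
(b) Mass: 1902 mol × 106 g/mol = 201,600 g.

(a) 36.9 kg; (b) 202 kg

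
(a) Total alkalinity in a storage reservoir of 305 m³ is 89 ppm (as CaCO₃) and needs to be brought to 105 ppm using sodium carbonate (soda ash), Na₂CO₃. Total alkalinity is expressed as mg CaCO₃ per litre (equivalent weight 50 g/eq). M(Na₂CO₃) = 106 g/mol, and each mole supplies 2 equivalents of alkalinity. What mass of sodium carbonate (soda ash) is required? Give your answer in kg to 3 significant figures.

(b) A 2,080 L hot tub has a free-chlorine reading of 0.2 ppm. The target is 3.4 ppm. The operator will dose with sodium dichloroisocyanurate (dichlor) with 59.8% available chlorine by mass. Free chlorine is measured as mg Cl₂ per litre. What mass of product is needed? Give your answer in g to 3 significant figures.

(a) 5.17 kg; (b) 11.1 g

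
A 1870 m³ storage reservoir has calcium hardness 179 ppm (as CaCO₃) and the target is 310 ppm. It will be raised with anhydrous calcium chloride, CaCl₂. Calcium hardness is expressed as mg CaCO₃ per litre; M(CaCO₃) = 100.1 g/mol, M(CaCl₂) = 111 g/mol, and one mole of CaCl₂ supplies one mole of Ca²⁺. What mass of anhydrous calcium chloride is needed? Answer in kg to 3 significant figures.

Volume: 1870 m³ = 1,870,000 L.
Hardness to add: (310 − 179) = 131 mg/L as CaCO₃ × 1,870,000 L = 245,000 g as CaCO₃.
Moles of Ca²⁺ (1 mol Ca²⁺ ≡ 1 mol CaCO₃): 245,000 / 100.1 g/mol = 2447 mol.
Mass of CaCl₂: 2447 × 111 = 271,600 g.

272 kg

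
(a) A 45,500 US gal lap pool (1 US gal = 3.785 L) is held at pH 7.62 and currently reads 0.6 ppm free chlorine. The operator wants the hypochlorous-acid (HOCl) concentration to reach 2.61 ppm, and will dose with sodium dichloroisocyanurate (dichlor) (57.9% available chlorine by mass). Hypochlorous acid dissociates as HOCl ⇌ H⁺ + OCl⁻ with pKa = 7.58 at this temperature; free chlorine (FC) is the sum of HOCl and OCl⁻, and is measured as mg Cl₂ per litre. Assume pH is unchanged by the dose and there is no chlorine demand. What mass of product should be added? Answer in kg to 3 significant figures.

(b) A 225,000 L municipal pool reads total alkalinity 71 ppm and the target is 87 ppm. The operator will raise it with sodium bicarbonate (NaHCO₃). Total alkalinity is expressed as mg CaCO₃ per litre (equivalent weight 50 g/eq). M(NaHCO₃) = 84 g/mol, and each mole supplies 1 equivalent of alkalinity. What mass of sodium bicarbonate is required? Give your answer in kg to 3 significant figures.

(a) 1.45 kg; (b) 6.05 kg

(a) Volume: 45,500 US gal × 3.785 L/gal = 172,218 L.
(a) [OCl⁻]/[HOCl] = 10^(pH − pKa) = 10^(7.62 − 7.58) = 1.096; fraction as HOCl = 1/(1 + 1.096) = 0.477.
(a) Free chlorine required for 2.61 ppm HOCl: 2.61 / 0.477 = 5.472 ppm.
(a) FC to add: 5.472 − 0.6 = 4.872 mg/L as Cl₂.
(a) Cl₂ equivalent: 4.872 mg/L × 172,218 L = 839 g.
(a) Product at 57.9% available Cl: 839 / 0.579 = 1449 g.

(b) Alkalinity to add: (87 − 71) = 16 mg/L as CaCO₃ × 225,000 L = 3600 g as CaCO₃.
(b) Equivalents: 3600 g ÷ 50 g/eq = 72 eq.
(b) NaHCO₃ supplies 1 eq per mole → 72 mol.
(b) Mass: 72 mol × 84 g/mol = 6048 g.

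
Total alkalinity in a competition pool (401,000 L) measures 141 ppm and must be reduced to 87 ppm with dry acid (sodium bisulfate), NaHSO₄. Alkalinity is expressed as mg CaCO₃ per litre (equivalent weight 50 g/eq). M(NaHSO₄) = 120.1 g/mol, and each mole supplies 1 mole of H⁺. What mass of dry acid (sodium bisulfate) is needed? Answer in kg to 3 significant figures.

Alkalinity to neutralize: (141 − 87) = 54 mg/L as CaCO₃ × 401,000 L = 21,650 g as CaCO₃.
Equivalents of H⁺ required: 21,650 ÷ 50 g/eq = 433.1 eq = 433.1 mol NaHSO₄.
Mass of NaHSO₄: 433.1 × 120.1 = 52,010 g.

52.0 kg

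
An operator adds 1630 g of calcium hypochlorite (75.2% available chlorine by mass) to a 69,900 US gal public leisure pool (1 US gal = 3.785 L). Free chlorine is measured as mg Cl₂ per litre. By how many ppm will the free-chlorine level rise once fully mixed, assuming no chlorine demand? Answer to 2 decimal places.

Volume: 69,900 US gal × 3.785 L/gal = 264,572 L.
Available chlorine delivered: 1630 g × 0.752 = 1226 g as Cl₂.
Concentration rise: 1226 g / 264,572 L = 4.633 mg/L = 4.63 ppm.

4.63 ppm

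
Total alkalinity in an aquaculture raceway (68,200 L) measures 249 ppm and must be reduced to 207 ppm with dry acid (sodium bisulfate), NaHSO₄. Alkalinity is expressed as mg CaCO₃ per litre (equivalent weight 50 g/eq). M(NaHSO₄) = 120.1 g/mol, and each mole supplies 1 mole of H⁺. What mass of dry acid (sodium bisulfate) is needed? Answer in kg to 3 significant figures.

Alkalinity to neutralize: (249 − 207) = 42 mg/L as CaCO₃ × 68,200 L = 2864 g as CaCO₃.
Equivalents of H⁺ required: 2864 ÷ 50 g/eq = 57.29 eq = 57.29 mol NaHSO₄.
Mass of NaHSO₄: 57.29 × 120.1 = 6880 g.

6.88 kg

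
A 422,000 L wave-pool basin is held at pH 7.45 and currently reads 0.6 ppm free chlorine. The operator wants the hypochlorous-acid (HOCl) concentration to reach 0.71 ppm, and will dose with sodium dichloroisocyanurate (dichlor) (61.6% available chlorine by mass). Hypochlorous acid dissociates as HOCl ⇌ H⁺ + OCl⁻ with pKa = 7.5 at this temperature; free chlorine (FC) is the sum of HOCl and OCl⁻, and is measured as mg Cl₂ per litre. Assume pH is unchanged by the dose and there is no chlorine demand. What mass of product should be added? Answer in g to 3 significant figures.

[OCl⁻]/[HOCl] = 10^(pH − pKa) = 10^(7.45 − 7.5) = 0.8913; fraction as HOCl = 1/(1 + 0.8913) = 0.5288.
Free chlorine required for 0.71 ppm HOCl: 0.71 / 0.5288 = 1.343 ppm.
FC to add: 1.343 − 0.6 = 0.7428 mg/L as Cl₂.
Cl₂ equivalent: 0.7428 mg/L × 422,000 L = 313.5 g.
Product at 61.6% available Cl: 313.5 / 0.616 = 508.9 g.

509 g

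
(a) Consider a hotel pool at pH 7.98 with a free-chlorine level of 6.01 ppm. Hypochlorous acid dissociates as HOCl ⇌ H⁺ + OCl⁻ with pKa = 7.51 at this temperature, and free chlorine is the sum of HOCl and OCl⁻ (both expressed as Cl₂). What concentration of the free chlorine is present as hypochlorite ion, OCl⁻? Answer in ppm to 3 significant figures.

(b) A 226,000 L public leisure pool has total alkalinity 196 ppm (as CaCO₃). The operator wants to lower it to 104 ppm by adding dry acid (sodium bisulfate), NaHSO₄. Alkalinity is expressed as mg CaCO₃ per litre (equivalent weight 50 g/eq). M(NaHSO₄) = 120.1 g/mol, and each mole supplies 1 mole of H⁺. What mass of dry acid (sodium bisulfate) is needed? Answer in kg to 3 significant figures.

(a) 4.49 ppm; (b) 49.9 kg

(a) [OCl⁻]/[HOCl] = 10^(pH − pKa) = 10^(7.98 − 7.51) = 10^0.47 = 2.951.
(a) Fraction as HOCl = 1 / (1 + 2.951) = 0.2531.
(a) OCl⁻ = (1 − 0.2531) × 6.01 ppm = 4.489 ppm.

(b) Alkalinity to neutralize: (196 − 104) = 92 mg/L as CaCO₃ × 226,000 L = 20,790 g as CaCO₃.
(b) Equivalents of H⁺ required: 20,790 ÷ 50 g/eq = 415.8 eq = 415.8 mol NaHSO₄.
(b) Mass of NaHSO₄: 415.8 × 120.1 = 49,940 g.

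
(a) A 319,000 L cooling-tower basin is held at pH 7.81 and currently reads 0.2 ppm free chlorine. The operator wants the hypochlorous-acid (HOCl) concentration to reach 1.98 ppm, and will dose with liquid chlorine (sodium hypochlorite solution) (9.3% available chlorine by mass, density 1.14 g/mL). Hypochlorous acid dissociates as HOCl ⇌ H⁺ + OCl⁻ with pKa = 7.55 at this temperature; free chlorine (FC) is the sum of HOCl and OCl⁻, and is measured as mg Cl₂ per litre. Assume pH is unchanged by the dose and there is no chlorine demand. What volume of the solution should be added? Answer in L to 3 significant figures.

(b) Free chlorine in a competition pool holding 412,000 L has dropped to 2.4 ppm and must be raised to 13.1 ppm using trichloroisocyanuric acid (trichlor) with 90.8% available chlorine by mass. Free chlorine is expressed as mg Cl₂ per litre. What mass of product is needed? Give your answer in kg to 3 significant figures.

(a) [OCl⁻]/[HOCl] = 10^(pH − pKa) = 10^(7.81 − 7.55) = 1.82; fraction as HOCl = 1/(1 + 1.82) = 0.3546.
(a) Free chlorine required for 1.98 ppm HOCl: 1.98 / 0.3546 = 5.583 ppm.
(a) FC to add: 5.583 − 0.2 = 5.383 mg/L as Cl₂.
(a) Cl₂ equivalent: 5.383 mg/L × 319,000 L = 1717 g.
(a) Product at 9.3% available Cl: 1717 / 0.093 = 18,460 g.
(a) Volume: 18,460 g ÷ 1.14 g/mL = 16,200 mL.

(b) Chlorine deficit: 13.1 − 2.4 = 10.7 ppm = 10.7 mg/L as Cl₂.
(b) Cl₂ equivalent needed: 10.7 mg/L × 412,000 L = 4,408,000 mg = 4408 g.
(b) Product at 90.8% available chlorine: 4408 / 0.908 = 4855 g.

(a) 16.2 L; (b) 4.86 kg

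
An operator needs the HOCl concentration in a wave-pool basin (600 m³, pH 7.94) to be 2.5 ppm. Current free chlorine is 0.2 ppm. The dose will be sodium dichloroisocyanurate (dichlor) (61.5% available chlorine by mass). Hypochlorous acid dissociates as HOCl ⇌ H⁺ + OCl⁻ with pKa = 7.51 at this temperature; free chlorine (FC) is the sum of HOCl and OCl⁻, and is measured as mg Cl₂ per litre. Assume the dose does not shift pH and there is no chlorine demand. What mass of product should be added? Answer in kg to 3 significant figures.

8.81 kg

Volume: 600 m³ = 600,000 L.
[OCl⁻]/[HOCl] = 10^(pH − pKa) = 10^(7.94 − 7.51) = 2.692; fraction as HOCl = 1/(1 + 2.692) = 0.2709.
Free chlorine required for 2.5 ppm HOCl: 2.5 / 0.2709 = 9.229 ppm.
FC to add: 9.229 − 0.2 = 9.029 mg/L as Cl₂.
Cl₂ equivalent: 9.029 mg/L × 600,000 L = 5417 g.
Product at 61.5% available Cl: 5417 / 0.615 = 8809 g.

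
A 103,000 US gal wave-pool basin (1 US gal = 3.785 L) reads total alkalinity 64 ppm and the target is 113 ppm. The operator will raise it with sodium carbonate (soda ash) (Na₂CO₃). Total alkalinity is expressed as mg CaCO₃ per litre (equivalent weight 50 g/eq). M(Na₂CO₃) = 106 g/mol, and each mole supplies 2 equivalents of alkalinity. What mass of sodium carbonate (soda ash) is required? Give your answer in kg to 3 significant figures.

20.2 kg

Volume: 103,000 US gal × 3.785 L/gal = 389,855 L.
Alkalinity to add: (113 − 64) = 49 mg/L as CaCO₃ × 389,855 L = 19,100 g as CaCO₃.
Equivalents: 19,100 g ÷ 50 g/eq = 382.1 eq.
Each mole of Na₂CO₃ supplies 2 eq, so 382.1 / 2 = 191 mol.
Mass: 191 mol × 106 g/mol = 20,250 g.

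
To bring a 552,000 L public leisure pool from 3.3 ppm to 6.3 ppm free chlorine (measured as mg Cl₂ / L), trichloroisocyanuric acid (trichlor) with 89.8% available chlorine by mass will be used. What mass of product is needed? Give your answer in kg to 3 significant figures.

Chlorine deficit: 6.3 − 3.3 = 3 ppm = 3 mg/L as Cl₂.
Cl₂ equivalent needed: 3 mg/L × 552,000 L = 1,656,000 mg = 1656 g.
Product at 89.8% available chlorine: 1656 / 0.898 = 1844 g.

1.84 kg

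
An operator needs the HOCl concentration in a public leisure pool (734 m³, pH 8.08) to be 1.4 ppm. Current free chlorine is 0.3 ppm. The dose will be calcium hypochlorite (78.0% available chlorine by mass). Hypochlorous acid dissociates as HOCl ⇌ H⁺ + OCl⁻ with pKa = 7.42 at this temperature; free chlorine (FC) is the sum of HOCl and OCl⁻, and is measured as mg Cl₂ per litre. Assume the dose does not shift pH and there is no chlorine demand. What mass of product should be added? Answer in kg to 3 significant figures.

7.06 kg

Volume: 734 m³ = 734,000 L.
[OCl⁻]/[HOCl] = 10^(pH − pKa) = 10^(8.08 − 7.42) = 4.571; fraction as HOCl = 1/(1 + 4.571) = 0.1795.
Free chlorine required for 1.4 ppm HOCl: 1.4 / 0.1795 = 7.799 ppm.
FC to add: 7.799 − 0.3 = 7.499 mg/L as Cl₂.
Cl₂ equivalent: 7.499 mg/L × 734,000 L = 5504 g.
Product at 78.0% available Cl: 5504 / 0.78 = 7057 g.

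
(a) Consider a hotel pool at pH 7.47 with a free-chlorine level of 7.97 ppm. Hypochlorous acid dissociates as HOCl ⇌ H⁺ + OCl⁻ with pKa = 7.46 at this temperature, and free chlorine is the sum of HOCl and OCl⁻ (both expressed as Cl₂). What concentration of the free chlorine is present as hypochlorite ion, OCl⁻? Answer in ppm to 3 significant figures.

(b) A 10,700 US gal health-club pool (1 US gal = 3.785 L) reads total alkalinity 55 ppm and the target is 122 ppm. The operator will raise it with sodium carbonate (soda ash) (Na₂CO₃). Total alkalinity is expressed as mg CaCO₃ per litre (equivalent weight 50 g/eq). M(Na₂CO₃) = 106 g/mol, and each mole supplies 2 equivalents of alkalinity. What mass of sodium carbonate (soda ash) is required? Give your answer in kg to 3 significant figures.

(a) 4.03 ppm; (b) 2.88 kg

(a) [OCl⁻]/[HOCl] = 10^(pH − pKa) = 10^(7.47 − 7.46) = 10^0.01 = 1.023.
(a) Fraction as HOCl = 1 / (1 + 1.023) = 0.4942.
(a) OCl⁻ = (1 − 0.4942) × 7.97 ppm = 4.031 ppm.

(b) Volume: 10,700 US gal × 3.785 L/gal = 40,500 L.
(b) Alkalinity to add: (122 − 55) = 67 mg/L as CaCO₃ × 40,500 L = 2713 g as CaCO₃.
(b) Equivalents: 2713 g ÷ 50 g/eq = 54.27 eq.
(b) Each mole of Na₂CO₃ supplies 2 eq, so 54.27 / 2 = 27.13 mol.
(b) Mass: 27.13 mol × 106 g/mol = 2876 g.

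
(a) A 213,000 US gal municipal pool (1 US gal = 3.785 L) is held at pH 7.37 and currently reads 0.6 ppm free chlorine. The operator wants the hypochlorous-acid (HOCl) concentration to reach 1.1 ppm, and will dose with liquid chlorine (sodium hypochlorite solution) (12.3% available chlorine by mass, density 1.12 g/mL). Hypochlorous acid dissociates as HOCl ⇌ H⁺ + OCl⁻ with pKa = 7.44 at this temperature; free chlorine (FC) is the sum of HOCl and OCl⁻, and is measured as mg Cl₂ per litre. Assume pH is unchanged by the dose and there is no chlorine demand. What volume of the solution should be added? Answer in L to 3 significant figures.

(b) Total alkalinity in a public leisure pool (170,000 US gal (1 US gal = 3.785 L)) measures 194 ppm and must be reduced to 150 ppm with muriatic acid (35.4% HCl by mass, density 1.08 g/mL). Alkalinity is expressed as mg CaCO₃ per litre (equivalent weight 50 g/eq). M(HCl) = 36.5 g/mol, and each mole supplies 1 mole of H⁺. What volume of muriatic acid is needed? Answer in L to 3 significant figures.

(a) Volume: 213,000 US gal × 3.785 L/gal = 806,205 L.
(a) [OCl⁻]/[HOCl] = 10^(pH − pKa) = 10^(7.37 − 7.44) = 0.8511; fraction as HOCl = 1/(1 + 0.8511) = 0.5402.
(a) Free chlorine required for 1.1 ppm HOCl: 1.1 / 0.5402 = 2.036 ppm.
(a) FC to add: 2.036 − 0.6 = 1.436 mg/L as Cl₂.
(a) Cl₂ equivalent: 1.436 mg/L × 806,205 L = 1158 g.
(a) Product at 12.3% available Cl: 1158 / 0.123 = 9414 g.
(a) Volume: 9414 g ÷ 1.12 g/mL = 8405 mL.

(b) Volume: 170,000 US gal × 3.785 L/gal = 643,450 L.
(b) Alkalinity to neutralize: (194 − 150) = 44 mg/L as CaCO₃ × 643,450 L = 28,310 g as CaCO₃.
(b) Equivalents of H⁺ required: 28,310 ÷ 50 g/eq = 566.2 eq = 566.2 mol HCl.
(b) Mass of HCl: 566.2 × 36.5 = 20,670 g.
(b) Mass of 35.4% solution: 20,670 / 0.354 = 58,380 g.
(b) Volume: 58,380 g ÷ 1.08 g/mL = 54,060 mL.

(a) 8.41 L; (b) 54.1 L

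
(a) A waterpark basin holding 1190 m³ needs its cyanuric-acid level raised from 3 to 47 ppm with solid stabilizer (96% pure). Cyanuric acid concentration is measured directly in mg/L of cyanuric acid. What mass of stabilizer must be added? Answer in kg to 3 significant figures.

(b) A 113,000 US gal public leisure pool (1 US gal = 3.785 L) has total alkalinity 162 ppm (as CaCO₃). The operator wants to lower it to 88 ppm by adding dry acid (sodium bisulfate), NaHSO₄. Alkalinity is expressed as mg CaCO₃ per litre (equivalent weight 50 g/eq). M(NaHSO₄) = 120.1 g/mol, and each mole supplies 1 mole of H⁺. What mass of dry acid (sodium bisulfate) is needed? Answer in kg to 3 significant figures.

(a) 54.5 kg; (b) 76.0 kg

(a) Volume: 1190 m³ = 1,190,000 L.
(a) CYA to add: (47 − 3) = 44 mg/L × 1,190,000 L = 52,360 g cyanuric acid.
(a) At 96% purity: 52,360 / 0.96 = 54,540 g product.

(b) Volume: 113,000 US gal × 3.785 L/gal = 427,705 L.
(b) Alkalinity to neutralize: (162 − 88) = 74 mg/L as CaCO₃ × 427,705 L = 31,650 g as CaCO₃.
(b) Equivalents of H⁺ required: 31,650 ÷ 50 g/eq = 633 eq = 633 mol NaHSO₄.
(b) Mass of NaHSO₄: 633 × 120.1 = 76,020 g.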